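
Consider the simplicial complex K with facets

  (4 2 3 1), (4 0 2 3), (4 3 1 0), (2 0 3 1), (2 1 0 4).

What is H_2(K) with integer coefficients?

H_2 = 0.

Order the vertices as 0 < 1 < 2 < 3 < 4. Listing each simplex with vertices in this order, K has dimension 3 with simplices:

  0-simplices (5): [0], [1], [2], [3], [4]
  1-simplices (10): [0,1], [0,2], [0,3], [0,4], [1,2], [1,3], [1,4], [2,3], [2,4], [3,4]
  2-simplices (10): [0,1,2], [0,1,3], [0,1,4], [0,2,3], [0,2,4], [0,3,4], [1,2,3], [1,2,4], [1,3,4], [2,3,4]
  3-simplices (5): [0,1,2,3], [0,1,2,4], [0,1,3,4], [0,2,3,4], [1,2,3,4]

so the chain groups are C_0 ≅ Z^5, C_1 ≅ Z^10, C_2 ≅ Z^10, C_3 ≅ Z^5.

Boundary ∂_1: C_1 → C_0 is given by ∂[p,q] = [q] − [p]. For instance
  ∂[1,2] = [2] − [1].
The 5×10 boundary matrix has rank 4 and Smith normal form diag(1,1,1,1).

The boundary map ∂_2: C_2 → C_1 sends each 2-simplex [p,q,r] to [q,r] − [p,r] + [p,q]. For instance
  ∂[0,2,3] = [2,3] − [0,3] + [0,2],
  ∂[1,2,3] = [2,3] − [1,3] + [1,2].
As a 10×10 matrix over Z this has rank 6, with invariant factors (1,1,1,1,1,1).

The boundary map ∂_3: C_3 → C_2 sends each 3-simplex σ to the alternating sum Σ_i (−1)^i (σ with its i-th vertex removed). For instance
  ∂[0,1,2,4] = [1,2,4] − [0,2,4] + [0,1,4] − [0,1,2],
  ∂[0,1,3,4] = [1,3,4] − [0,3,4] + [0,1,4] − [0,1,3].
The resulting 10×5 matrix has rank 4, and its Smith normal form has invariant factors (1,1,1,1).

Computing H_k = (kernel of ∂_k) / (image of ∂_{k+1}):

  H_2: rank ker ∂_2 − rank ∂_3 = (10 − 6) − 4 = 0, and the invariant factors of ∂_3 are all 1, so H_2 = 0.

(K is a triangulation of the 3-sphere S^3.)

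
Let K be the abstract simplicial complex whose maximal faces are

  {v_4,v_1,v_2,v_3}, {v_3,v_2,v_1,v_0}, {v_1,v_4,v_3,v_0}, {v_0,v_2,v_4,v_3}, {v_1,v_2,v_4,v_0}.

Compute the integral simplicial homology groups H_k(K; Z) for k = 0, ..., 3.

K has 5 vertices, 10 edges, 10 triangles, 5 3-simplices.
rank ∂_0 = 0, rank ∂_1 = 4 ⇒ b_0 = 5 − 0 − 4 = 1; all invariant factors of ∂_1 are 1 so no torsion. So H_0 ≅ Z.
rank ∂_1 = 4, rank ∂_2 = 6 ⇒ b_1 = 10 − 4 − 6 = 0; all invariant factors of ∂_2 are 1 so no torsion. So H_1 ≅ 0.
rank ∂_2 = 6, rank ∂_3 = 4 ⇒ b_2 = 10 − 6 − 4 = 0; all invariant factors of ∂_3 are 1 so no torsion. So H_2 ≅ 0.
rank ∂_3 = 4, rank ∂_4 = 0 ⇒ b_3 = 5 − 4 − 0 = 1. So H_3 ≅ Z.

H_0 ≅ Z,  H_1 = 0,  H_2 = 0,  H_3 ≅ Z.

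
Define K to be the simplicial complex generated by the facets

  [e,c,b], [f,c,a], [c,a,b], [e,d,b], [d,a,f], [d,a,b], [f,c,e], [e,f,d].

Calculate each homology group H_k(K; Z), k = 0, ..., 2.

H_0 ≅ Z,  H_1 = 0,  H_2 ≅ Z.

Order the vertices as a < b < c < d < e < f. Listing each simplex with vertices in this order, K has dimension 2 with simplices:

  0-simplices (6): a, b, c, d, e, f
  1-simplices (12): ab, ac, ad, af, bc, bd, be, ce, cf, de, df, ef
  2-simplices (8): abc, abd, acf, adf, bce, bde, cef, def

so the chain groups are C_0 ≅ Z^6, C_1 ≅ Z^12, C_2 ≅ Z^8.

Boundary ∂_1: C_1 → C_0 maps an edge to its endpoints' difference, ∂[p,q] = q − p. For instance
  ∂ce = e − c.
This gives a 6×12 integer matrix of rank 5; reducing to Smith normal form yields diagonal entries (1,1,1,1,1).

Boundary ∂_2: C_2 → C_1 maps a triangle to the signed sum of its edges. For instance
  ∂adf = df − af + ad,
  ∂abc = bc − ac + ab.
This gives a 12×8 integer matrix of rank 7; reducing to Smith normal form yields diagonal entries (1,1,1,1,1,1,1).

Now H_k = ker ∂_k / im ∂_{k+1}, so:

  H_0: rank C_0 − rank ∂_1 = 6 − 5 = 1, and the invariant factors of ∂_1 are all 1, so H_0 ≅ Z.
  H_1: rank ker ∂_1 − rank ∂_2 = (12 − 5) − 7 = 0, and the invariant factors of ∂_2 are all 1, so H_1 ≅ 0.
  H_2: rank ker ∂_2 − rank ∂_3 = (8 − 7) − 0 = 1, and there is no ∂_3, so H_2 ≅ Z.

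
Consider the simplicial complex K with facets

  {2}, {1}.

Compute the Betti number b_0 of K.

b_0 = 2.

K has 2 vertices.
rank ∂_0 = 0, rank ∂_1 = 0 ⇒ b_0 = 2 − 0 − 0 = 2. So H_0 = Z^2.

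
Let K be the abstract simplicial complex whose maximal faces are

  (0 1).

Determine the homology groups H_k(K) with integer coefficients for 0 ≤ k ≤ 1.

H_0 = Z,  H_1 = 0.

Order the vertices as 0 < 1. Listing each simplex with vertices in this order, K has dimension 1 with simplices:

  0-simplices (2): [0], [1]
  1-simplices (1): [0,1]

Hence C_0 ≅ Z^2, C_1 ≅ Z^1.

∂_1: C_1 → C_0 is given by ∂[p,q] = [q] − [p]. For instance
  ∂[0,1] = [1] − [0].
The resulting 2×1 matrix has rank 1, and its Smith normal form has invariant factors (1).

From H_k ≅ ker(∂_k) / im(∂_{k+1}) we obtain:

  H_0: rank C_0 − rank ∂_1 = 2 − 1 = 1, and the invariant factors of ∂_1 are all 1, so H_0 = Z.
  H_1: rank ker ∂_1 − rank ∂_2 = (1 − 1) − 0 = 0, and there is no ∂_2, so H_1 = 0.

As a check, the Euler characteristic is 2 − 1 = 1, which agrees with 1 − 0 = 1.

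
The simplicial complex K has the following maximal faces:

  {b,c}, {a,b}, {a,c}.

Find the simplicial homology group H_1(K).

Order the vertices as a < b < c. Listing each simplex with vertices in this order, K has dimension 1 with simplices:

  0-simplices (3): a, b, c
  1-simplices (3): ab, ac, bc

giving chain groups C_0 ≅ Z^3, C_1 ≅ Z^3.

The boundary map ∂_1: C_1 → C_0 maps an edge to its endpoints' difference, ∂[p,q] = q − p. For instance
  ∂ab = b − a.
This gives a 3×3 integer matrix of rank 2; reducing to Smith normal form yields diagonal entries (1,1).

Reading off H_k = ker ∂_k / im ∂_{k+1}:

  H_1: rank ker ∂_1 − rank ∂_2 = (3 − 2) − 0 = 1, and there is no ∂_2, so H_1 ≅ Z.

H_1 ≅ Z.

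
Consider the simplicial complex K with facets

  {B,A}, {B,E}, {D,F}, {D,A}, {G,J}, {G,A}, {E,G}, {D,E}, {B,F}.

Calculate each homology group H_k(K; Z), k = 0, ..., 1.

Order the vertices as A < B < D < E < F < G < J. Listing each simplex with vertices in this order, K has dimension 1 with simplices:

  0-simplices (7): A, B, D, E, F, G, J
  1-simplices (9): AB, AD, AG, BE, BF, DE, DF, EG, GJ

so the chain groups are C_0 ≅ Z^7, C_1 ≅ Z^9.

∂_1: C_1 → C_0 is given by ∂[p,q] = [q] − [p].
This gives a 7×9 integer matrix of rank 6; reducing to Smith normal form yields diagonal entries (1,1,1,1,1,1).

Now H_k = ker ∂_k / im ∂_{k+1}, so:

  H_0: rank C_0 − rank ∂_1 = 7 − 6 = 1, and the invariant factors of ∂_1 are all 1, so H_0 = Z.
  H_1: rank ker ∂_1 − rank ∂_2 = (9 − 6) − 0 = 3, and there is no ∂_2, so H_1 = Z^3.

As a check, the Euler characteristic is 7 − 9 = -2, which agrees with 1 − 3 = -2.

H_0 = Z,  H_1 = Z^3.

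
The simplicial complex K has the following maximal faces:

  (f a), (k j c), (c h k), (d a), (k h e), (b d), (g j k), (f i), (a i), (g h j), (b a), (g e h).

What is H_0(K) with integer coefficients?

H_0 ≅ Z^2.

Order the vertices as a < b < c < d < e < f < g < h < i < j < k. Listing each simplex with vertices in this order, K has dimension 2 with simplices:

  0-simplices (11): a, b, c, d, e, f, g, h, i, j, k
  1-simplices (18): ab, ad, af, ai, bd, ch, cj, ck, eg, eh, ek, fi, gh, gj, gk, hj, hk, jk
  2-simplices (6): chk, cjk, egh, ehk, ghj, gjk

Hence C_0 ≅ Z^11, C_1 ≅ Z^18, C_2 ≅ Z^6.

Boundary ∂_1: C_1 → C_0 sends each edge [p,q] (with p < q) to q − p. For instance
  ∂gh = h − g.
The resulting 11×18 matrix has rank 9, and its Smith normal form has invariant factors (1,1,1,1,1,1,1,1,1).

The boundary map ∂_2: C_2 → C_1 maps a triangle to the signed sum of its edges. For instance
  ∂gjk = jk − gk + gj,
  ∂chk = hk − ck + ch.
This gives a 18×6 integer matrix of rank 6; reducing to Smith normal form yields diagonal entries (1,1,1,1,1,1).

Reading off H_k = ker ∂_k / im ∂_{k+1}:

  H_0: rank C_0 − rank ∂_1 = 11 − 9 = 2, and the invariant factors of ∂_1 are all 1, so H_0 ≅ Z^2.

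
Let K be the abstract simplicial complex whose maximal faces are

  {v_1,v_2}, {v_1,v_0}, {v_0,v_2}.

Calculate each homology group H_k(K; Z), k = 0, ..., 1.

H_0 = Z,  H_1 = Z.

K has 3 vertices, 3 edges.
rank ∂_0 = 0, rank ∂_1 = 2 ⇒ b_0 = 3 − 0 − 2 = 1; all invariant factors of ∂_1 are 1 so no torsion. So H_0 = Z.
rank ∂_1 = 2, rank ∂_2 = 0 ⇒ b_1 = 3 − 2 − 0 = 1. So H_1 = Z.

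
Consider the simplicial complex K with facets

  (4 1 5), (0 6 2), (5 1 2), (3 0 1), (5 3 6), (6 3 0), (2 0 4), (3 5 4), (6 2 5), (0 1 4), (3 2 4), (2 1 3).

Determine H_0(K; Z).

H_0 ≅ Z.

Take the total order 0 < 1 < 2 < 3 < 4 < 5 < 6 on the vertex set. Then K (dimension 2) consists of the simplices:

  0-simplices (7): [0], [1], [2], [3], [4], [5], [6]
  1-simplices (18): [0,1], [0,2], [0,3], [0,4], [0,6], [1,2], [1,3], [1,4], [1,5], [2,3], [2,4], [2,5], [2,6], [3,4], [3,5], [3,6], [4,5], [5,6]
  2-simplices (12): [0,1,3], [0,1,4], [0,2,4], [0,2,6], [0,3,6], [1,2,3], [1,2,5], [1,4,5], [2,3,4], [2,5,6], [3,4,5], [3,5,6]

giving chain groups C_0 ≅ Z^7, C_1 ≅ Z^18, C_2 ≅ Z^12.

Boundary ∂_1: C_1 → C_0 maps an edge to its endpoints' difference, ∂[p,q] = q − p.
As a 7×18 matrix over Z this has rank 6, with invariant factors (1,1,1,1,1,1).

The boundary map ∂_2: C_2 → C_1 acts by ∂[p,q,r] = [q,r] − [p,r] + [p,q]. For instance
  ∂[2,3,4] = [3,4] − [2,4] + [2,3],
  ∂[2,5,6] = [5,6] − [2,6] + [2,5].
The 18×12 boundary matrix has rank 12 and Smith normal form diag(1,1,1,1,1,1,1,1,1,1,1,2).

From H_k ≅ ker(∂_k) / im(∂_{k+1}) we obtain:

  H_0: rank C_0 − rank ∂_1 = 7 − 6 = 1, and the invariant factors of ∂_1 are all 1, so H_0 ≅ Z.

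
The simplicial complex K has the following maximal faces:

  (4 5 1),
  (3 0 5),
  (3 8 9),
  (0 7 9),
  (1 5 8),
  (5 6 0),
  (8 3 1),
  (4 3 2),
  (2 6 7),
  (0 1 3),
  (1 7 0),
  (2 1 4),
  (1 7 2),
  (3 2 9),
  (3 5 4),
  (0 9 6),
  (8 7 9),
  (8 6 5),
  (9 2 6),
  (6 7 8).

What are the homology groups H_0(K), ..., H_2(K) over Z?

H_0 ≅ Z,  H_1 ≅ Z ⊕ Z/2,  H_2 = 0.

Take the total order 0 < 1 < 2 < 3 < 4 < 5 < 6 < 7 < 8 < 9 on the vertex set. Then K (dimension 2) consists of the simplices:

  0-simplices (10): [0], [1], [2], [3], [4], [5], [6], [7], [8], [9]
  1-simplices (30): (30 of them)
  2-simplices (20): (20 of them)

Hence C_0 ≅ Z^10, C_1 ≅ Z^30, C_2 ≅ Z^20.

The boundary map ∂_1: C_1 → C_0 is given by ∂[p,q] = [q] − [p].
As a 10×30 matrix over Z this has rank 9, with invariant factors (1,1,1,1,1,1,1,1,1).

∂_2: C_2 → C_1 maps a triangle to the signed sum of its edges. For instance
  ∂[7,8,9] = [8,9] − [7,9] + [7,8],
  ∂[6,7,8] = [7,8] − [6,8] + [6,7].
The resulting 30×20 matrix has rank 20, and its Smith normal form has invariant factors (1,1,1,1,1,1,1,1,1,1,1,1,1,1,1,1,1,1,1,2).

Now H_k = ker ∂_k / im ∂_{k+1}, so:

  H_0: rank C_0 − rank ∂_1 = 10 − 9 = 1, and the invariant factors of ∂_1 are all 1, so H_0 = Z.
  H_1: rank ker ∂_1 − rank ∂_2 = (30 − 9) − 20 = 1, and ∂_2 has invariant factor 2 > 1, so H_1 = Z ⊕ Z/2.
  H_2: rank ker ∂_2 − rank ∂_3 = (20 − 20) − 0 = 0, and there is no ∂_3, so H_2 = 0.

(K is a triangulation of the Klein bottle.)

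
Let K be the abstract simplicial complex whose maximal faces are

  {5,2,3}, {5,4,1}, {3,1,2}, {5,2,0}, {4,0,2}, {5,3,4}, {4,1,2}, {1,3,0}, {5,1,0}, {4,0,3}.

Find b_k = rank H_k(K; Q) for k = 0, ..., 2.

We work with the vertex ordering 0 < 1 < 2 < 3 < 4 < 5. The simplices of K, each written with vertices in increasing order, are:

  0-simplices (6): [0], [1], [2], [3], [4], [5]
  1-simplices (15): [0,1], [0,2], [0,3], [0,4], [0,5], [1,2], [1,3], [1,4], [1,5], [2,3], [2,4], [2,5], [3,4], [3,5], [4,5]
  2-simplices (10): [0,1,3], [0,1,5], [0,2,4], [0,2,5], [0,3,4], [1,2,3], [1,2,4], [1,4,5], [2,3,5], [3,4,5]

so the chain groups are C_0 ≅ Z^6, C_1 ≅ Z^15, C_2 ≅ Z^10.

∂_1: C_1 → C_0 sends each edge [p,q] (with p < q) to q − p. For instance
  ∂[4,5] = [5] − [4].
This gives a 6×15 integer matrix of rank 5; reducing to Smith normal form yields diagonal entries (1,1,1,1,1).

The boundary map ∂_2: C_2 → C_1 sends each 2-simplex [p,q,r] to [q,r] − [p,r] + [p,q]. For instance
  ∂[3,4,5] = [4,5] − [3,5] + [3,4],
  ∂[0,1,5] = [1,5] − [0,5] + [0,1].
The 15×10 boundary matrix has rank 10 and Smith normal form diag(1,1,1,1,1,1,1,1,1,2).

Computing H_k = (kernel of ∂_k) / (image of ∂_{k+1}):

  H_0: rank C_0 − rank ∂_1 = 6 − 5 = 1, and the invariant factors of ∂_1 are all 1, so H_0 ≅ Z.
  H_1: rank ker ∂_1 − rank ∂_2 = (15 − 5) − 10 = 0, and ∂_2 has invariant factor 2 > 1, so H_1 ≅ Z/2Z.
  H_2: rank ker ∂_2 − rank ∂_3 = (10 − 10) − 0 = 0, and there is no ∂_3, so H_2 ≅ 0.

As a check, the Euler characteristic is 6 − 15 + 10 = 1, which agrees with 1 − 0 + 0 = 1.
(K is a triangulation of the real projective plane RP^2.)

Hence the Betti numbers are b_0 = 1, b_1 = 0, b_2 = 0.

b_0 = 1, b_1 = 0, b_2 = 0.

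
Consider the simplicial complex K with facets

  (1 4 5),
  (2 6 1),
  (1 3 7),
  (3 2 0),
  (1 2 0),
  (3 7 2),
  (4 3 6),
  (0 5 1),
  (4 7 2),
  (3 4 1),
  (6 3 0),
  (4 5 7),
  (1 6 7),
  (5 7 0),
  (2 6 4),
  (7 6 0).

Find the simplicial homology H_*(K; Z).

Take the total order 0 < 1 < 2 < 3 < 4 < 5 < 6 < 7 on the vertex set. Then K (dimension 2) consists of the simplices:

  0-simplices (8): [0], [1], [2], [3], [4], [5], [6], [7]
  1-simplices (24): (24 of them)
  2-simplices (16): [0,1,2], [0,1,5], [0,2,3], [0,3,6], [0,5,7], [0,6,7], [1,2,6], [1,3,4], [1,3,7], [1,4,5], [1,6,7], [2,3,7], [2,4,6], [2,4,7], [3,4,6], [4,5,7]

Hence C_0 ≅ Z^8, C_1 ≅ Z^24, C_2 ≅ Z^16.

The boundary map ∂_1: C_1 → C_0 sends each edge [p,q] (with p < q) to q − p. For instance
  ∂[1,2] = [2] − [1].
The 8×24 boundary matrix has rank 7 and Smith normal form diag(1,1,1,1,1,1,1).

The boundary map ∂_2: C_2 → C_1 maps a triangle to the signed sum of its edges. For instance
  ∂[0,1,2] = [1,2] − [0,2] + [0,1],
  ∂[2,4,6] = [4,6] − [2,6] + [2,4].
As a 24×16 matrix over Z this has rank 15, with invariant factors (1,1,1,1,1,1,1,1,1,1,1,1,1,1,1).

Now H_k = ker ∂_k / im ∂_{k+1}, so:

  H_0: rank C_0 − rank ∂_1 = 8 − 7 = 1, and the invariant factors of ∂_1 are all 1, so H_0 ≅ Z.
  H_1: rank ker ∂_1 − rank ∂_2 = (24 − 7) − 15 = 2, and the invariant factors of ∂_2 are all 1, so H_1 ≅ Z^2.
  H_2: rank ker ∂_2 − rank ∂_3 = (16 − 15) − 0 = 1, and there is no ∂_3, so H_2 ≅ Z.

As a check, the Euler characteristic is 8 − 24 + 16 = 0, which agrees with 1 − 2 + 1 = 0.

H_0 = Z,  H_1 = Z^2,  H_2 = Z.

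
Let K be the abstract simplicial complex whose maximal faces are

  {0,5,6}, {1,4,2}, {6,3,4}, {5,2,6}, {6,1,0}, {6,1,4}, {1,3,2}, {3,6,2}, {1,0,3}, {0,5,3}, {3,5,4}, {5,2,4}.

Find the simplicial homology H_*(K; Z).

H_0 = Z,  H_1 = Z/2,  H_2 = 0.

We work with the vertex ordering 0 < 1 < 2 < 3 < 4 < 5 < 6. The simplices of K, each written with vertices in increasing order, are:

  0-simplices (7): [0], [1], [2], [3], [4], [5], [6]
  1-simplices (18): [0,1], [0,3], [0,5], [0,6], [1,2], [1,3], [1,4], [1,6], [2,3], [2,4], [2,5], [2,6], [3,4], [3,5], [3,6], [4,5], [4,6], [5,6]
  2-simplices (12): [0,1,3], [0,1,6], [0,3,5], [0,5,6], [1,2,3], [1,2,4], [1,4,6], [2,3,6], [2,4,5], [2,5,6], [3,4,5], [3,4,6]

so the chain groups are C_0 ≅ Z^7, C_1 ≅ Z^18, C_2 ≅ Z^12.

Boundary ∂_1: C_1 → C_0 sends each edge [p,q] (with p < q) to q − p. For instance
  ∂[1,2] = [2] − [1].
As a 7×18 matrix over Z this has rank 6, with invariant factors (1,1,1,1,1,1).

∂_2: C_2 → C_1 acts by ∂[p,q,r] = [q,r] − [p,r] + [p,q]. For instance
  ∂[0,1,6] = [1,6] − [0,6] + [0,1],
  ∂[2,5,6] = [5,6] − [2,6] + [2,5].
This gives a 18×12 integer matrix of rank 12; reducing to Smith normal form yields diagonal entries (1,1,1,1,1,1,1,1,1,1,1,2).

Reading off H_k = ker ∂_k / im ∂_{k+1}:

  H_0: rank C_0 − rank ∂_1 = 7 − 6 = 1, and the invariant factors of ∂_1 are all 1, so H_0 ≅ Z.
  H_1: rank ker ∂_1 − rank ∂_2 = (18 − 6) − 12 = 0, and ∂_2 has invariant factor 2 > 1, so H_1 ≅ Z/2.
  H_2: rank ker ∂_2 − rank ∂_3 = (12 − 12) − 0 = 0, and there is no ∂_3, so H_2 ≅ 0.

As a check, the Euler characteristic is 7 − 18 + 12 = 1, which agrees with 1 − 0 + 0 = 1.
(K is a triangulation of the real projective plane RP^2.)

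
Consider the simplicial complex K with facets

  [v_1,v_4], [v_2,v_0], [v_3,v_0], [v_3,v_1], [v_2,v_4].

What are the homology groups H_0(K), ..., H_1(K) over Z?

We work with the vertex ordering v_0 < v_1 < v_2 < v_3 < v_4. The simplices of K, each written with vertices in increasing order, are:

  0-simplices (5): [v_0], [v_1], [v_2], [v_3], [v_4]
  1-simplices (5): [v_0,v_2], [v_0,v_3], [v_1,v_3], [v_1,v_4], [v_2,v_4]

Hence C_0 ≅ Z^5, C_1 ≅ Z^5.

The boundary map ∂_1: C_1 → C_0 maps an edge to its endpoints' difference, ∂[p,q] = q − p. For instance
  ∂[v_1,v_4] = [v_4] − [v_1].
The resulting 5×5 matrix has rank 4, and its Smith normal form has invariant factors (1,1,1,1).

Reading off H_k = ker ∂_k / im ∂_{k+1}:

  H_0: rank C_0 − rank ∂_1 = 5 − 4 = 1, and the invariant factors of ∂_1 are all 1, so H_0 = Z.
  H_1: rank ker ∂_1 − rank ∂_2 = (5 − 4) − 0 = 1, and there is no ∂_2, so H_1 = Z.

As a check, the Euler characteristic is 5 − 5 = 0, which agrees with 1 − 1 = 0.

H_0 = Z,  H_1 = Z.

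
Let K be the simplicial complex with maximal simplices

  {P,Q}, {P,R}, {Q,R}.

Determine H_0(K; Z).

Fix the vertex order P < Q < R and write every simplex with vertices in increasing order. Then dim K = 1 and the simplices of K are:

  0-simplices (3): P, Q, R
  1-simplices (3): PQ, PR, QR

Hence C_0 ≅ Z^3, C_1 ≅ Z^3.

∂_1: C_1 → C_0 sends each edge [p,q] (with p < q) to q − p. For instance
  ∂PR = R − P.
The 3×3 boundary matrix has rank 2 and Smith normal form diag(1,1).

From H_k ≅ ker(∂_k) / im(∂_{k+1}) we obtain:

  H_0: rank C_0 − rank ∂_1 = 3 − 2 = 1, and the invariant factors of ∂_1 are all 1, so H_0 = Z.

H_0 ≅ Z.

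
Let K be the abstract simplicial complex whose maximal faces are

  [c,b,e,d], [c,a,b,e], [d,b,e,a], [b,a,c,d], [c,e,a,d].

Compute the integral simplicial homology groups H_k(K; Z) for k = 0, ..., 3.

Fix the vertex order a < b < c < d < e and write every simplex with vertices in increasing order. Then dim K = 3 and the simplices of K are:

  0-simplices (5): a, b, c, d, e
  1-simplices (10): ab, ac, ad, ae, bc, bd, be, cd, ce, de
  2-simplices (10): abc, abd, abe, acd, ace, ade, bcd, bce, bde, cde
  3-simplices (5): abcd, abce, abde, acde, bcde

giving chain groups C_0 ≅ Z^5, C_1 ≅ Z^10, C_2 ≅ Z^10, C_3 ≅ Z^5.

∂_1: C_1 → C_0 sends each edge [p,q] (with p < q) to q − p. For instance
  ∂ce = e − c.
As a 5×10 matrix over Z this has rank 4, with invariant factors (1,1,1,1).

∂_2: C_2 → C_1 sends each 2-simplex [p,q,r] to [q,r] − [p,r] + [p,q]. For instance
  ∂abe = be − ae + ab,
  ∂bde = de − be + bd.
As a 10×10 matrix over Z this has rank 6, with invariant factors (1,1,1,1,1,1).

The boundary map ∂_3: C_3 → C_2 sends each 3-simplex σ to the alternating sum Σ_i (−1)^i (σ with its i-th vertex removed). For instance
  ∂bcde = cde − bde + bce − bcd,
  ∂abce = bce − ace + abe − abc.
As a 10×5 matrix over Z this has rank 4, with invariant factors (1,1,1,1).

Now H_k = ker ∂_k / im ∂_{k+1}, so:

  H_0: rank C_0 − rank ∂_1 = 5 − 4 = 1, and the invariant factors of ∂_1 are all 1, so H_0 ≅ Z.
  H_1: rank ker ∂_1 − rank ∂_2 = (10 − 4) − 6 = 0, and the invariant factors of ∂_2 are all 1, so H_1 ≅ 0.
  H_2: rank ker ∂_2 − rank ∂_3 = (10 − 6) − 4 = 0, and the invariant factors of ∂_3 are all 1, so H_2 ≅ 0.
  H_3: rank ker ∂_3 − rank ∂_4 = (5 − 4) − 0 = 1, and there is no ∂_4, so H_3 ≅ Z.

As a check, the Euler characteristic is 5 − 10 + 10 − 5 = 0, which agrees with 1 − 0 + 0 − 1 = 0.

H_0 = Z,  H_1 = 0,  H_2 = 0,  H_3 = Z.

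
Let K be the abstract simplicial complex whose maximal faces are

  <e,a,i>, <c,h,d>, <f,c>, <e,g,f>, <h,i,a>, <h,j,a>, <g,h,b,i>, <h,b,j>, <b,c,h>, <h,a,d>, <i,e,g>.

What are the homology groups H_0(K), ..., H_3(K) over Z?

K has 10 vertices, 22 edges, 13 triangles, 1 3-simplex.
rank ∂_0 = 0, rank ∂_1 = 9 ⇒ b_0 = 10 − 0 − 9 = 1; all invariant factors of ∂_1 are 1 so no torsion. So H_0 = Z.
rank ∂_1 = 9, rank ∂_2 = 12 ⇒ b_1 = 22 − 9 − 12 = 1; all invariant factors of ∂_2 are 1 so no torsion. So H_1 = Z.
rank ∂_2 = 12, rank ∂_3 = 1 ⇒ b_2 = 13 − 12 − 1 = 0; all invariant factors of ∂_3 are 1 so no torsion. So H_2 = 0.
rank ∂_3 = 1, rank ∂_4 = 0 ⇒ b_3 = 1 − 1 − 0 = 0. So H_3 = 0.

H_0 ≅ Z,  H_1 ≅ Z,  H_2 = 0,  H_3 = 0.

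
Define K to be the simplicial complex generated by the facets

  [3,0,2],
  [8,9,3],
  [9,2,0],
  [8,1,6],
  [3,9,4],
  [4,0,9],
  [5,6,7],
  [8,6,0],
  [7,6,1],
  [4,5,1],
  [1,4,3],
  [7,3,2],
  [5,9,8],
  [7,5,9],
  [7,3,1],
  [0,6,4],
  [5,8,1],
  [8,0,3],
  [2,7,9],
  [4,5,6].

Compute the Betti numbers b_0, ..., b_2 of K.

b_0 = 1, b_1 = 1, b_2 = 0.

Order the vertices as 0 < 1 < 2 < 3 < 4 < 5 < 6 < 7 < 8 < 9. Listing each simplex with vertices in this order, K has dimension 2 with simplices:

  0-simplices (10): [0], [1], [2], [3], [4], [5], [6], [7], [8], [9]
  1-simplices (30): (30 of them)
  2-simplices (20): (20 of them)

Hence C_0 ≅ Z^10, C_1 ≅ Z^30, C_2 ≅ Z^20.

The boundary map ∂_1: C_1 → C_0 is given by ∂[p,q] = [q] − [p]. For instance
  ∂[4,5] = [5] − [4].
The 10×30 boundary matrix has rank 9 and Smith normal form diag(1,1,1,1,1,1,1,1,1).

∂_2: C_2 → C_1 acts by ∂[p,q,r] = [q,r] − [p,r] + [p,q]. For instance
  ∂[5,6,7] = [6,7] − [5,7] + [5,6],
  ∂[3,8,9] = [8,9] − [3,9] + [3,8].
As a 30×20 matrix over Z this has rank 20, with invariant factors (1,1,1,1,1,1,1,1,1,1,1,1,1,1,1,1,1,1,1,2).

Computing H_k = (kernel of ∂_k) / (image of ∂_{k+1}):

  H_0: rank C_0 − rank ∂_1 = 10 − 9 = 1, and the invariant factors of ∂_1 are all 1, so H_0 = Z.
  H_1: rank ker ∂_1 − rank ∂_2 = (30 − 9) − 20 = 1, and ∂_2 has invariant factor 2 > 1, so H_1 = Z ⊕ Z/2Z.
  H_2: rank ker ∂_2 − rank ∂_3 = (20 − 20) − 0 = 0, and there is no ∂_3, so H_2 = 0.

Hence the Betti numbers are b_0 = 1, b_1 = 1, b_2 = 0.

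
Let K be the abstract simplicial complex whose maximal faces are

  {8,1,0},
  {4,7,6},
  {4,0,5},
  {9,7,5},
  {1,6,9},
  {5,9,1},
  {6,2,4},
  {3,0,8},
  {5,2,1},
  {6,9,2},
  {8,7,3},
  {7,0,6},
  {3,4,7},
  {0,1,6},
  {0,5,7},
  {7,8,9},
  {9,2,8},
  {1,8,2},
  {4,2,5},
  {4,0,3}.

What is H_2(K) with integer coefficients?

H_2 = 0.

We work with the vertex ordering 0 < 1 < 2 < 3 < 4 < 5 < 6 < 7 < 8 < 9. The simplices of K, each written with vertices in increasing order, are:

  0-simplices (10): [0], [1], [2], [3], [4], [5], [6], [7], [8], [9]
  1-simplices (30): (30 of them)
  2-simplices (20): (20 of them)

so the chain groups are C_0 ≅ Z^10, C_1 ≅ Z^30, C_2 ≅ Z^20.

Boundary ∂_1: C_1 → C_0 maps an edge to its endpoints' difference, ∂[p,q] = q − p. For instance
  ∂[5,9] = [9] − [5].
This gives a 10×30 integer matrix of rank 9; reducing to Smith normal form yields diagonal entries (1,1,1,1,1,1,1,1,1).

Boundary ∂_2: C_2 → C_1 acts by ∂[p,q,r] = [q,r] − [p,r] + [p,q]. For instance
  ∂[1,2,5] = [2,5] − [1,5] + [1,2],
  ∂[0,6,7] = [6,7] − [0,7] + [0,6].
The resulting 30×20 matrix has rank 20, and its Smith normal form has invariant factors (1,1,1,1,1,1,1,1,1,1,1,1,1,1,1,1,1,1,1,2).

Now H_k = ker ∂_k / im ∂_{k+1}, so:

  H_2: rank ker ∂_2 − rank ∂_3 = (20 − 20) − 0 = 0, and there is no ∂_3, so H_2 ≅ 0.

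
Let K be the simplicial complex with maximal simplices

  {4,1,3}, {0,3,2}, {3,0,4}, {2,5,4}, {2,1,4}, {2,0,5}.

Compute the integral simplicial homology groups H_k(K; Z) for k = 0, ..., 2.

H_0 ≅ Z,  H_1 ≅ Z,  H_2 = 0.

We work with the vertex ordering 0 < 1 < 2 < 3 < 4 < 5. The simplices of K, each written with vertices in increasing order, are:

  0-simplices (6): [0], [1], [2], [3], [4], [5]
  1-simplices (12): [0,2], [0,3], [0,4], [0,5], [1,2], [1,3], [1,4], [2,3], [2,4], [2,5], [3,4], [4,5]
  2-simplices (6): [0,2,3], [0,2,5], [0,3,4], [1,2,4], [1,3,4], [2,4,5]

so the chain groups are C_0 ≅ Z^6, C_1 ≅ Z^12, C_2 ≅ Z^6.

Boundary ∂_1: C_1 → C_0 is given by ∂[p,q] = [q] − [p].
This gives a 6×12 integer matrix of rank 5; reducing to Smith normal form yields diagonal entries (1,1,1,1,1).

The boundary map ∂_2: C_2 → C_1 acts by ∂[p,q,r] = [q,r] − [p,r] + [p,q]. For instance
  ∂[0,2,3] = [2,3] − [0,3] + [0,2],
  ∂[0,2,5] = [2,5] − [0,5] + [0,2].
This gives a 12×6 integer matrix of rank 6; reducing to Smith normal form yields diagonal entries (1,1,1,1,1,1).

Computing H_k = (kernel of ∂_k) / (image of ∂_{k+1}):

  H_0: rank C_0 − rank ∂_1 = 6 − 5 = 1, and the invariant factors of ∂_1 are all 1, so H_0 ≅ Z.
  H_1: rank ker ∂_1 − rank ∂_2 = (12 − 5) − 6 = 1, and the invariant factors of ∂_2 are all 1, so H_1 ≅ Z.
  H_2: rank ker ∂_2 − rank ∂_3 = (6 − 6) − 0 = 0, and there is no ∂_3, so H_2 ≅ 0.

As a check, the Euler characteristic is 6 − 12 + 6 = 0, which agrees with 1 − 1 + 0 = 0.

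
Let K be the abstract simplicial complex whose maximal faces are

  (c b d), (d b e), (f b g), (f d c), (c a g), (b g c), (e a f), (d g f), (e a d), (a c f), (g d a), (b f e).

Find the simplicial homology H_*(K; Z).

Fix the vertex order a < b < c < d < e < f < g and write every simplex with vertices in increasing order. Then dim K = 2 and the simplices of K are:

  0-simplices (7): a, b, c, d, e, f, g
  1-simplices (18): ac, ad, ae, af, ag, bc, bd, be, bf, bg, cd, cf, cg, de, df, dg, ef, fg
  2-simplices (12): acf, acg, ade, adg, aef, bcd, bcg, bde, bef, bfg, cdf, dfg

so the chain groups are C_0 ≅ Z^7, C_1 ≅ Z^18, C_2 ≅ Z^12.

The boundary map ∂_1: C_1 → C_0 is given by ∂[p,q] = [q] − [p]. For instance
  ∂bg = g − b.
As a 7×18 matrix over Z this has rank 6, with invariant factors (1,1,1,1,1,1).

Boundary ∂_2: C_2 → C_1 maps a triangle to the signed sum of its edges. For instance
  ∂aef = ef − af + ae,
  ∂ade = de − ae + ad.
The resulting 18×12 matrix has rank 12, and its Smith normal form has invariant factors (1,1,1,1,1,1,1,1,1,1,1,2).

From H_k ≅ ker(∂_k) / im(∂_{k+1}) we obtain:

  H_0: rank C_0 − rank ∂_1 = 7 − 6 = 1, and the invariant factors of ∂_1 are all 1, so H_0 = Z.
  H_1: rank ker ∂_1 − rank ∂_2 = (18 − 6) − 12 = 0, and ∂_2 has invariant factor 2 > 1, so H_1 = Z/2.
  H_2: rank ker ∂_2 − rank ∂_3 = (12 − 12) − 0 = 0, and there is no ∂_3, so H_2 = 0.

H_0 ≅ Z,  H_1 ≅ Z/2,  H_2 = 0.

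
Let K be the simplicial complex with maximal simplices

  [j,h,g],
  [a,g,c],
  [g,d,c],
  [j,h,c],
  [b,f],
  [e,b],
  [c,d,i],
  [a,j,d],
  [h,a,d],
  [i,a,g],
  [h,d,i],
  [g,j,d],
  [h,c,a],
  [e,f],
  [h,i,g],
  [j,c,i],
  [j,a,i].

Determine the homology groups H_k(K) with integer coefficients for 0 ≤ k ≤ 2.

We work with the vertex ordering a < b < c < d < e < f < g < h < i < j. The simplices of K, each written with vertices in increasing order, are:

  0-simplices (10): a, b, c, d, e, f, g, h, i, j
  1-simplices (24): ac, ad, ag, ah, ai, aj, be, bf, cd, cg, ch, ci, cj, dg, dh, di, dj, ef, gh, gi, gj, hi, hj, ij
  2-simplices (14): acg, ach, adh, adj, agi, aij, cdg, cdi, chj, cij, dgj, dhi, ghi, ghj

Hence C_0 ≅ Z^10, C_1 ≅ Z^24, C_2 ≅ Z^14.

∂_1: C_1 → C_0 is given by ∂[p,q] = [q] − [p].
As a 10×24 matrix over Z this has rank 8, with invariant factors (1,1,1,1,1,1,1,1).

∂_2: C_2 → C_1 maps a triangle to the signed sum of its edges. For instance
  ∂cdi = di − ci + cd,
  ∂cdg = dg − cg + cd.
The resulting 24×14 matrix has rank 13, and its Smith normal form has invariant factors (1,1,1,1,1,1,1,1,1,1,1,1,1).

Computing H_k = (kernel of ∂_k) / (image of ∂_{k+1}):

  H_0: rank C_0 − rank ∂_1 = 10 − 8 = 2, and the invariant factors of ∂_1 are all 1, so H_0 = Z^2.
  H_1: rank ker ∂_1 − rank ∂_2 = (24 − 8) − 13 = 3, and the invariant factors of ∂_2 are all 1, so H_1 = Z^3.
  H_2: rank ker ∂_2 − rank ∂_3 = (14 − 13) − 0 = 1, and there is no ∂_3, so H_2 = Z.

H_0 ≅ Z^2,  H_1 ≅ Z^3,  H_2 ≅ Z.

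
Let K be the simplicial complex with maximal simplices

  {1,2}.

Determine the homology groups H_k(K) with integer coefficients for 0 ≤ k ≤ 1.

Fix the vertex order 1 < 2 and write every simplex with vertices in increasing order. Then dim K = 1 and the simplices of K are:

  0-simplices (2): [1], [2]
  1-simplices (1): [1,2]

Hence C_0 ≅ Z^2, C_1 ≅ Z^1.

∂_1: C_1 → C_0 sends each edge [p,q] (with p < q) to q − p. For instance
  ∂[1,2] = [2] − [1].
The 2×1 boundary matrix has rank 1 and Smith normal form diag(1).

Computing H_k = (kernel of ∂_k) / (image of ∂_{k+1}):

  H_0: rank C_0 − rank ∂_1 = 2 − 1 = 1, and the invariant factors of ∂_1 are all 1, so H_0 = Z.
  H_1: rank ker ∂_1 − rank ∂_2 = (1 − 1) − 0 = 0, and there is no ∂_2, so H_1 = 0.

As a check, the Euler characteristic is 2 − 1 = 1, which agrees with 1 − 0 = 1.
(K is a triangulation of the 1-simplex.)

H_0 = Z,  H_1 = 0.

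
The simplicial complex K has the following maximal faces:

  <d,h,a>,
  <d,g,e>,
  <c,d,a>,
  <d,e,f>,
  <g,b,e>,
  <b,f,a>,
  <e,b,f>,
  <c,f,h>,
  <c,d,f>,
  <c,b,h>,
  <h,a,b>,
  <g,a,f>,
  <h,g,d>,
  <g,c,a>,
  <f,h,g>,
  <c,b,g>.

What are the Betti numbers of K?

Take the total order a < b < c < d < e < f < g < h on the vertex set. Then K (dimension 2) consists of the simplices:

  0-simplices (8): a, b, c, d, e, f, g, h
  1-simplices (24): ab, ac, ad, af, ag, ah, bc, be, bf, bg, bh, cd, cf, cg, ch, de, df, dg, dh, ef, eg, fg, fh, gh
  2-simplices (16): abf, abh, acd, acg, adh, afg, bcg, bch, bef, beg, cdf, cfh, def, deg, dgh, fgh

Hence C_0 ≅ Z^8, C_1 ≅ Z^24, C_2 ≅ Z^16.

The boundary map ∂_1: C_1 → C_0 is given by ∂[p,q] = [q] − [p].
As a 8×24 matrix over Z this has rank 7, with invariant factors (1,1,1,1,1,1,1).

Boundary ∂_2: C_2 → C_1 maps a triangle to the signed sum of its edges. For instance
  ∂deg = eg − dg + de,
  ∂acd = cd − ad + ac.
The resulting 24×16 matrix has rank 15, and its Smith normal form has invariant factors (1,1,1,1,1,1,1,1,1,1,1,1,1,1,1).

Now H_k = ker ∂_k / im ∂_{k+1}, so:

  H_0: rank C_0 − rank ∂_1 = 8 − 7 = 1, and the invariant factors of ∂_1 are all 1, so H_0 ≅ Z.
  H_1: rank ker ∂_1 − rank ∂_2 = (24 − 7) − 15 = 2, and the invariant factors of ∂_2 are all 1, so H_1 ≅ Z^2.
  H_2: rank ker ∂_2 − rank ∂_3 = (16 − 15) − 0 = 1, and there is no ∂_3, so H_2 ≅ Z.

(K is a triangulation of the torus T^2.)

Hence the Betti numbers are b_0 = 1, b_1 = 2, b_2 = 1.

b_0 = 1, b_1 = 2, b_2 = 1.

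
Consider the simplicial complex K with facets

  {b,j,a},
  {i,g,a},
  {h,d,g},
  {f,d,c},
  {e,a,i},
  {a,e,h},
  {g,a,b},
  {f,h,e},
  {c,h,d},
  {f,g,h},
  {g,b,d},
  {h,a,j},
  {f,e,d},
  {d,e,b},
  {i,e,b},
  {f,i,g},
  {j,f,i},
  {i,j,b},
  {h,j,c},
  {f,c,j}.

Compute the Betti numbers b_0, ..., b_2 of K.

b_0 = 1, b_1 = 1, b_2 = 0.

Fix the vertex order a < b < c < d < e < f < g < h < i < j and write every simplex with vertices in increasing order. Then dim K = 2 and the simplices of K are:

  0-simplices (10): a, b, c, d, e, f, g, h, i, j
  1-simplices (30): ab, ae, ag, ah, ai, aj, bd, be, bg, bi, bj, cd, cf, ch, cj, de, df, dg, dh, ef, eh, ei, fg, fh, fi, fj, gh, gi, hj, ij
  2-simplices (20): abg, abj, aeh, aei, agi, ahj, bde, bdg, bei, bij, cdf, cdh, cfj, chj, def, dgh, efh, fgh, fgi, fij

giving chain groups C_0 ≅ Z^10, C_1 ≅ Z^30, C_2 ≅ Z^20.

The boundary map ∂_1: C_1 → C_0 sends each edge [p,q] (with p < q) to q − p. For instance
  ∂bj = j − b.
The 10×30 boundary matrix has rank 9 and Smith normal form diag(1,1,1,1,1,1,1,1,1).

Boundary ∂_2: C_2 → C_1 acts by ∂[p,q,r] = [q,r] − [p,r] + [p,q]. For instance
  ∂bde = de − be + bd,
  ∂bei = ei − bi + be.
The resulting 30×20 matrix has rank 20, and its Smith normal form has invariant factors (1,1,1,1,1,1,1,1,1,1,1,1,1,1,1,1,1,1,1,2).

Now H_k = ker ∂_k / im ∂_{k+1}, so:

  H_0: rank C_0 − rank ∂_1 = 10 − 9 = 1, and the invariant factors of ∂_1 are all 1, so H_0 = Z.
  H_1: rank ker ∂_1 − rank ∂_2 = (30 − 9) − 20 = 1, and ∂_2 has invariant factor 2 > 1, so H_1 = Z ⊕ Z/2.
  H_2: rank ker ∂_2 − rank ∂_3 = (20 − 20) − 0 = 0, and there is no ∂_3, so H_2 = 0.

As a check, the Euler characteristic is 10 − 30 + 20 = 0, which agrees with 1 − 1 + 0 = 0.
(K is a triangulation of the Klein bottle.)

Hence the Betti numbers are b_0 = 1, b_1 = 1, b_2 = 0.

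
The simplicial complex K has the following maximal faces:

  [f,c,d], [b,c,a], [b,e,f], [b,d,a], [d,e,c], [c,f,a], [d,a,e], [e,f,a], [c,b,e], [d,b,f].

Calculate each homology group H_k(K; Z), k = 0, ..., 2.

Fix the vertex order a < b < c < d < e < f and write every simplex with vertices in increasing order. Then dim K = 2 and the simplices of K are:

  0-simplices (6): a, b, c, d, e, f
  1-simplices (15): ab, ac, ad, ae, af, bc, bd, be, bf, cd, ce, cf, de, df, ef
  2-simplices (10): abc, abd, acf, ade, aef, bce, bdf, bef, cde, cdf

Hence C_0 ≅ Z^6, C_1 ≅ Z^15, C_2 ≅ Z^10.

The boundary map ∂_1: C_1 → C_0 maps an edge to its endpoints' difference, ∂[p,q] = q − p. For instance
  ∂ad = d − a.
The 6×15 boundary matrix has rank 5 and Smith normal form diag(1,1,1,1,1).

∂_2: C_2 → C_1 maps a triangle to the signed sum of its edges. For instance
  ∂bce = ce − be + bc,
  ∂abc = bc − ac + ab.
As a 15×10 matrix over Z this has rank 10, with invariant factors (1,1,1,1,1,1,1,1,1,2).

Reading off H_k = ker ∂_k / im ∂_{k+1}:

  H_0: rank C_0 − rank ∂_1 = 6 − 5 = 1, and the invariant factors of ∂_1 are all 1, so H_0 ≅ Z.
  H_1: rank ker ∂_1 − rank ∂_2 = (15 − 5) − 10 = 0, and ∂_2 has invariant factor 2 > 1, so H_1 ≅ Z_2.
  H_2: rank ker ∂_2 − rank ∂_3 = (10 − 10) − 0 = 0, and there is no ∂_3, so H_2 ≅ 0.

As a check, the Euler characteristic is 6 − 15 + 10 = 1, which agrees with 1 − 0 + 0 = 1.

H_0 ≅ Z,  H_1 ≅ Z_2,  H_2 = 0.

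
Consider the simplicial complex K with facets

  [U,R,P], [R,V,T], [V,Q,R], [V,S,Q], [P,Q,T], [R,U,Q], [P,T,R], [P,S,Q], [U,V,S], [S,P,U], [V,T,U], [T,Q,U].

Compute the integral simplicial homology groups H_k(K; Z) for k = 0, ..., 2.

Order the vertices as P < Q < R < S < T < U < V. Listing each simplex with vertices in this order, K has dimension 2 with simplices:

  0-simplices (7): P, Q, R, S, T, U, V
  1-simplices (18): PQ, PR, PS, PT, PU, QR, QS, QT, QU, QV, RT, RU, RV, SU, SV, TU, TV, UV
  2-simplices (12): PQS, PQT, PRT, PRU, PSU, QRU, QRV, QSV, QTU, RTV, SUV, TUV

giving chain groups C_0 ≅ Z^7, C_1 ≅ Z^18, C_2 ≅ Z^12.

∂_1: C_1 → C_0 maps an edge to its endpoints' difference, ∂[p,q] = q − p. For instance
  ∂QR = R − Q.
The 7×18 boundary matrix has rank 6 and Smith normal form diag(1,1,1,1,1,1).

Boundary ∂_2: C_2 → C_1 maps a triangle to the signed sum of its edges. For instance
  ∂TUV = UV − TV + TU,
  ∂PRU = RU − PU + PR.
The resulting 18×12 matrix has rank 12, and its Smith normal form has invariant factors (1,1,1,1,1,1,1,1,1,1,1,2).

Reading off H_k = ker ∂_k / im ∂_{k+1}:

  H_0: rank C_0 − rank ∂_1 = 7 − 6 = 1, and the invariant factors of ∂_1 are all 1, so H_0 ≅ Z.
  H_1: rank ker ∂_1 − rank ∂_2 = (18 − 6) − 12 = 0, and ∂_2 has invariant factor 2 > 1, so H_1 ≅ Z/2Z.
  H_2: rank ker ∂_2 − rank ∂_3 = (12 − 12) − 0 = 0, and there is no ∂_3, so H_2 ≅ 0.

(K is a triangulation of the real projective plane RP^2.)

H_0 = Z,  H_1 = Z/2Z,  H_2 = 0.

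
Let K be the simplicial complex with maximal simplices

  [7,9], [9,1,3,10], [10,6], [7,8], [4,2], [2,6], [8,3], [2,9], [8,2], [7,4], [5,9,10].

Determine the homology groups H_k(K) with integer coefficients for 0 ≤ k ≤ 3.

K has 10 vertices, 17 edges, 5 triangles, 1 3-simplex.
rank ∂_0 = 0, rank ∂_1 = 9 ⇒ b_0 = 10 − 0 − 9 = 1; all invariant factors of ∂_1 are 1 so no torsion. So H_0 ≅ Z.
rank ∂_1 = 9, rank ∂_2 = 4 ⇒ b_1 = 17 − 9 − 4 = 4; all invariant factors of ∂_2 are 1 so no torsion. So H_1 ≅ Z^4.
rank ∂_2 = 4, rank ∂_3 = 1 ⇒ b_2 = 5 − 4 − 1 = 0; all invariant factors of ∂_3 are 1 so no torsion. So H_2 ≅ 0.
rank ∂_3 = 1, rank ∂_4 = 0 ⇒ b_3 = 1 − 1 − 0 = 0. So H_3 ≅ 0.

H_0 = Z,  H_1 = Z^4,  H_2 = 0,  H_3 = 0.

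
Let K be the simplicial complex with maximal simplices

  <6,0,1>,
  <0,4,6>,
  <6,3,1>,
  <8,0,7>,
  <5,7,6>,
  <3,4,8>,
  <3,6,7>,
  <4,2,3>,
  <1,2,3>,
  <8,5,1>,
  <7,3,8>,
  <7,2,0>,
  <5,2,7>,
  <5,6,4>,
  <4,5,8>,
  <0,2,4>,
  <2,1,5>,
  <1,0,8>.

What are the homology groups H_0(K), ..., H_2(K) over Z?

Take the total order 0 < 1 < 2 < 3 < 4 < 5 < 6 < 7 < 8 on the vertex set. Then K (dimension 2) consists of the simplices:

  0-simplices (9): [0], [1], [2], [3], [4], [5], [6], [7], [8]
  1-simplices (27): (27 of them)
  2-simplices (18): [0,1,6], [0,1,8], [0,2,4], [0,2,7], [0,4,6], [0,7,8], [1,2,3], [1,2,5], [1,3,6], [1,5,8], [2,3,4], [2,5,7], [3,4,8], [3,6,7], [3,7,8], [4,5,6], [4,5,8], [5,6,7]

Hence C_0 ≅ Z^9, C_1 ≅ Z^27, C_2 ≅ Z^18.

The boundary map ∂_1: C_1 → C_0 sends each edge [p,q] (with p < q) to q − p. For instance
  ∂[4,8] = [8] − [4].
As a 9×27 matrix over Z this has rank 8, with invariant factors (1,1,1,1,1,1,1,1).

Boundary ∂_2: C_2 → C_1 sends each 2-simplex [p,q,r] to [q,r] − [p,r] + [p,q]. For instance
  ∂[5,6,7] = [6,7] − [5,7] + [5,6],
  ∂[0,7,8] = [7,8] − [0,8] + [0,7].
This gives a 27×18 integer matrix of rank 17; reducing to Smith normal form yields diagonal entries (1,1,1,1,1,1,1,1,1,1,1,1,1,1,1,1,1).

Computing H_k = (kernel of ∂_k) / (image of ∂_{k+1}):

  H_0: rank C_0 − rank ∂_1 = 9 − 8 = 1, and the invariant factors of ∂_1 are all 1, so H_0 ≅ Z.
  H_1: rank ker ∂_1 − rank ∂_2 = (27 − 8) − 17 = 2, and the invariant factors of ∂_2 are all 1, so H_1 ≅ Z^2.
  H_2: rank ker ∂_2 − rank ∂_3 = (18 − 17) − 0 = 1, and there is no ∂_3, so H_2 ≅ Z.

As a check, the Euler characteristic is 9 − 27 + 18 = 0, which agrees with 1 − 2 + 1 = 0.

H_0 ≅ Z,  H_1 ≅ Z^2,  H_2 ≅ Z.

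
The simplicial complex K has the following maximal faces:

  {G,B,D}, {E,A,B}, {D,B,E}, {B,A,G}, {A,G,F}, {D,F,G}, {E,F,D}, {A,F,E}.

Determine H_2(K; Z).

Fix the vertex order A < B < D < E < F < G and write every simplex with vertices in increasing order. Then dim K = 2 and the simplices of K are:

  0-simplices (6): A, B, D, E, F, G
  1-simplices (12): AB, AE, AF, AG, BD, BE, BG, DE, DF, DG, EF, FG
  2-simplices (8): ABE, ABG, AEF, AFG, BDE, BDG, DEF, DFG

giving chain groups C_0 ≅ Z^6, C_1 ≅ Z^12, C_2 ≅ Z^8.

Boundary ∂_1: C_1 → C_0 maps an edge to its endpoints' difference, ∂[p,q] = q − p. For instance
  ∂DE = E − D.
This gives a 6×12 integer matrix of rank 5; reducing to Smith normal form yields diagonal entries (1,1,1,1,1).

∂_2: C_2 → C_1 acts by ∂[p,q,r] = [q,r] − [p,r] + [p,q]. For instance
  ∂DFG = FG − DG + DF,
  ∂BDG = DG − BG + BD.
The 12×8 boundary matrix has rank 7 and Smith normal form diag(1,1,1,1,1,1,1).

Computing H_k = (kernel of ∂_k) / (image of ∂_{k+1}):

  H_2: rank ker ∂_2 − rank ∂_3 = (8 − 7) − 0 = 1, and there is no ∂_3, so H_2 = Z.

H_2 ≅ Z.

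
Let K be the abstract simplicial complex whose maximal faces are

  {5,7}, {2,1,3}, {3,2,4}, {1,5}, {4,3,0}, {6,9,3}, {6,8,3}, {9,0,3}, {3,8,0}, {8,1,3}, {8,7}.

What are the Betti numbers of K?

Order the vertices as 0 < 1 < 2 < 3 < 4 < 5 < 6 < 7 < 8 < 9. Listing each simplex with vertices in this order, K has dimension 2 with simplices:

  0-simplices (10): [0], [1], [2], [3], [4], [5], [6], [7], [8], [9]
  1-simplices (18): [0,3], [0,4], [0,8], [0,9], [1,2], [1,3], [1,5], [1,8], [2,3], [2,4], [3,4], [3,6], [3,8], [3,9], [5,7], [6,8], [6,9], [7,8]
  2-simplices (8): [0,3,4], [0,3,8], [0,3,9], [1,2,3], [1,3,8], [2,3,4], [3,6,8], [3,6,9]

giving chain groups C_0 ≅ Z^10, C_1 ≅ Z^18, C_2 ≅ Z^8.

The boundary map ∂_1: C_1 → C_0 sends each edge [p,q] (with p < q) to q − p. For instance
  ∂[0,8] = [8] − [0].
This gives a 10×18 integer matrix of rank 9; reducing to Smith normal form yields diagonal entries (1,1,1,1,1,1,1,1,1).

∂_2: C_2 → C_1 maps a triangle to the signed sum of its edges. For instance
  ∂[0,3,9] = [3,9] − [0,9] + [0,3],
  ∂[2,3,4] = [3,4] − [2,4] + [2,3].
The resulting 18×8 matrix has rank 8, and its Smith normal form has invariant factors (1,1,1,1,1,1,1,1).

Now H_k = ker ∂_k / im ∂_{k+1}, so:

  H_0: rank C_0 − rank ∂_1 = 10 − 9 = 1, and the invariant factors of ∂_1 are all 1, so H_0 ≅ Z.
  H_1: rank ker ∂_1 − rank ∂_2 = (18 − 9) − 8 = 1, and the invariant factors of ∂_2 are all 1, so H_1 ≅ Z.
  H_2: rank ker ∂_2 − rank ∂_3 = (8 − 8) − 0 = 0, and there is no ∂_3, so H_2 ≅ 0.

Hence the Betti numbers are b_0 = 1, b_1 = 1, b_2 = 0.

b_0 = 1, b_1 = 1, b_2 = 0.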